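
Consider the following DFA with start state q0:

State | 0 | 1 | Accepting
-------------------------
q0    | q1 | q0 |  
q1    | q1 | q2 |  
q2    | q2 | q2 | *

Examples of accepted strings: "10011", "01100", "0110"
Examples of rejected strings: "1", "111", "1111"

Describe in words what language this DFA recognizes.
binary strings containing '01' as a substring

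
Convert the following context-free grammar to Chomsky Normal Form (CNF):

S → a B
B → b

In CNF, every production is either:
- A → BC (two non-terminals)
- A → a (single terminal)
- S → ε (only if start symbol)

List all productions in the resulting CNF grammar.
The grammar has no ε-productions or unit productions to eliminate.
S → a B has terminal a in a right-hand side of length ≥ 2: introduce T_a → a and use T_a in place of a.
B → b is already in CNF (single terminal) – keep it.
S → a B becomes S → T_a B.
Resulting CNF grammar (3 productions): T_a → a; B → b; S → T_a B

Final answer: T_a → a; B → b; S → T_a B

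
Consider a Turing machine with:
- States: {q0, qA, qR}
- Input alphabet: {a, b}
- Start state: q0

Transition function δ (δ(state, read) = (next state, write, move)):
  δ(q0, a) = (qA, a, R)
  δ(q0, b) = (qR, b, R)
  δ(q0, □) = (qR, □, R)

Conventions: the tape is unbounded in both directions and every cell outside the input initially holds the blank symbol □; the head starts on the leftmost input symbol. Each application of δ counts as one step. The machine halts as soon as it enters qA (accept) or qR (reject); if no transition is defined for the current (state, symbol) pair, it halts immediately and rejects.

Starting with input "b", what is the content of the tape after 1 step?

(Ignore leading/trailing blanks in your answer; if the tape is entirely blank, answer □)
Step 0: [q0]b (head at position 0)
Step 1: δ(q0, b) = (qR, b, R)  ⊢  b[qR]□ (head at position 1)
Tape after 1 step (ignoring surrounding blanks): b

Final answer: Tape: b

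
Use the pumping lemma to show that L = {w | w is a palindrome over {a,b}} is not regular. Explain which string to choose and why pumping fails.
Language: L = {w | w is a palindrome over {a,b}} (strings that read the same forwards and backwards)
Step 1: Assume for contradiction that L is regular, with pumping length p.
Step 2: Choose s = a^p b a^p. Then s ∈ L (it reads the same forwards and backwards) and |s| ≥ p.
Step 3: Consider any decomposition s = xyz with |xy| ≤ p and |y| > 0. Since |xy| ≤ p and the first p symbols of s are all a's, y = a^k for some k with 1 ≤ k ≤ p.
Step 4: Pumping up (i = 2): xy²z = a^(p+k) b a^p. Its reverse is a^p b a^(p+k) ≠ a^(p+k) b a^p (the single b is no longer in the middle), so xy²z is not a palindrome and xy²z ∉ L.
This contradicts the pumping lemma, so L is not regular.

Final answer: Choose s = a^p b a^p. Since |xy| ≤ p, y = a^k with k ≥ 1. Then xy²z = a^(p+k) b a^p is not a palindrome, so ∉ L.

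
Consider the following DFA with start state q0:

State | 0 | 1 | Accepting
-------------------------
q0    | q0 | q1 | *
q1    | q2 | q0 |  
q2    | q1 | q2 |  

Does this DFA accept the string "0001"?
Start in q0.
Read '0': q0 → q0
Read '0': q0 → q0
Read '0': q0 → q0
Read '1': q0 → q1
Final state q1 is not accepting, so the string is rejected.

Final answer: No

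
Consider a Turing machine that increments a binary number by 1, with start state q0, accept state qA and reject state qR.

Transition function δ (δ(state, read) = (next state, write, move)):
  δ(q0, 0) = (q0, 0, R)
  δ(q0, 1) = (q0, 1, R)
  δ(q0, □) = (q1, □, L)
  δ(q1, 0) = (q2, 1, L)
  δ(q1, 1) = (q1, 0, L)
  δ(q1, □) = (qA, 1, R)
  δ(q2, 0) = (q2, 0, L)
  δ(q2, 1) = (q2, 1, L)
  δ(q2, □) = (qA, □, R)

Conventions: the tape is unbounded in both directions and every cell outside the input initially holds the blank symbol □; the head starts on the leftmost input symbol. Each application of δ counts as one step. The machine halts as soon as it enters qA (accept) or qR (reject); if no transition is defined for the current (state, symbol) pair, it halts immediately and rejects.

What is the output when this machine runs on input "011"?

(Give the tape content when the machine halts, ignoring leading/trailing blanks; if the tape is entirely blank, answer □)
Step 0: [q0]011 (head at position 0)
Step 1: δ(q0, 0) = (q0, 0, R)  ⊢  0[q0]11 (head at position 1)
Step 2: δ(q0, 1) = (q0, 1, R)  ⊢  01[q0]1 (head at position 2)
Step 3: δ(q0, 1) = (q0, 1, R)  ⊢  011[q0]□ (head at position 3)
Step 4: δ(q0, □) = (q1, □, L)  ⊢  01[q1]1□ (head at position 2)
Step 5: δ(q1, 1) = (q1, 0, L)  ⊢  0[q1]10□ (head at position 1)
Step 6: δ(q1, 1) = (q1, 0, L)  ⊢  [q1]000□ (head at position 0)
Step 7: δ(q1, 0) = (q2, 1, L)  ⊢  [q2]□100□ (head at position -1)
Step 8: δ(q2, □) = (qA, □, R)  ⊢  □[qA]100□ (head at position 0)
The machine is in qA, so it halts and accepts.
Tape content when halted (ignoring surrounding blanks): 100

Final answer: Output: 100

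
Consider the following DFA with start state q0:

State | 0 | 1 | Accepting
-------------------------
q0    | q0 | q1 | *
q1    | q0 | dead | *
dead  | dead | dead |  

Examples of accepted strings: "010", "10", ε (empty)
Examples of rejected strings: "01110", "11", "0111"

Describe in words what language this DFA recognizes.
binary strings with no two consecutive 1s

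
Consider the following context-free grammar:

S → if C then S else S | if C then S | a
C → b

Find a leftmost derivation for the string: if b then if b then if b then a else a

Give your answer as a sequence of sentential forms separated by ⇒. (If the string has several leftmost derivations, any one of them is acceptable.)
Start with S.
Step 1: the leftmost non-terminal is S; apply S → if C then S:  if C then S
Step 2: the leftmost non-terminal is C; apply C → b:  if b then S
Step 3: the leftmost non-terminal is S; apply S → if C then S:  if b then if C then S
Step 4: the leftmost non-terminal is C; apply C → b:  if b then if b then S
Step 5: the leftmost non-terminal is S; apply S → if C then S else S:  if b then if b then if C then S else S
Step 6: the leftmost non-terminal is C; apply C → b:  if b then if b then if b then S else S
Step 7: the leftmost non-terminal is S; apply S → a:  if b then if b then if b then a else S
Step 8: the leftmost non-terminal is S; apply S → a:  if b then if b then if b then a else a

Final answer: S ⇒ if C then S ⇒ if b then S ⇒ if b then if C then S ⇒ if b then if b then S ⇒ if b then if b then if C then S else S ⇒ if b then if b then if b then S else S ⇒ if b then if b then if b then a else S ⇒ if b then if b then if b then a else a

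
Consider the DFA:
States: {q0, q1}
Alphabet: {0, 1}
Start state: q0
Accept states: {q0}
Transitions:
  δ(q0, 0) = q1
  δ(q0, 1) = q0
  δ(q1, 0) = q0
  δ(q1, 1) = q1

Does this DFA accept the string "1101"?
Processing string "1101":
  q0 --1--> q0
  q0 --1--> q0
  q0 --0--> q1
  q1 --1--> q1
Final state: q1
Accept states: {q0}
q1 is not an accept state, so the string is rejected.

Final answer: No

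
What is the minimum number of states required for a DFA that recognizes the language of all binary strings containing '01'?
Language: binary strings containing '01'
Lower bound (Myhill–Nerode): the prefixes ε, 0, 01 are pairwise distinguishable:
  ε vs 01: suffix ε distinguishes them (ε is rejected, 01 is accepted)
  0 vs 01: suffix ε distinguishes them (0 is rejected, 01 is accepted)
  ε vs 0: suffix 1 distinguishes them (ε·1 = 1 is rejected, 0·1 = 01 is accepted)
So any DFA needs at least 3 states.
Upper bound: a DFA with 3 states exists (one state per class above: 'no progress', 'last symbol 0', and 'seen 01' (accepting sink)).
Minimum states: 3

Final answer: 3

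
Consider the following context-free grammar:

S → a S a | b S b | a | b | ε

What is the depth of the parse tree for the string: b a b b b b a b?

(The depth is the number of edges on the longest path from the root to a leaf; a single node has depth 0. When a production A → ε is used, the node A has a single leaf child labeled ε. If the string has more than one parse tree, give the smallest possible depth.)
The string has even length 8, so its (unique) parse tree peels off matching outer symbols: S → b S b, S → a S a, S → b S b, S → b S b, and finally S → ε for the empty middle.
The S nodes are at depths 0..4; the ε leaf under the innermost S is at depth 5 (terminal leaves are at depths 1..4).
Depth = 5.

Final answer: 5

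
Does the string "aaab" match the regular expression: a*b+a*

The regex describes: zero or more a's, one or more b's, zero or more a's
Yes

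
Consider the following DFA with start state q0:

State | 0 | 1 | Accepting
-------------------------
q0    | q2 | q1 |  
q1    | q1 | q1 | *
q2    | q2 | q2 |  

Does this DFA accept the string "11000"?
Start in q0.
Read '1': q0 → q1
Read '1': q1 → q1
Read '0': q1 → q1
Read '0': q1 → q1
Read '0': q1 → q1
Final state q1 is accepting, so the string is accepted.

Final answer: Yes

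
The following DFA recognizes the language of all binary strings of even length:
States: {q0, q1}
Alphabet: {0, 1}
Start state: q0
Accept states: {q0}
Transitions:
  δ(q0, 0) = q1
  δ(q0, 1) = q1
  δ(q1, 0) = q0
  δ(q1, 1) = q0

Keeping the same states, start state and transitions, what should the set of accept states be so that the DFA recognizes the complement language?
The DFA is complete (every state has a transition on every symbol), so the complement
is recognized by the same DFA with accepting and non-accepting states swapped.
Original accept states: {q0}
Complement accept states = All states - Original accept states
= {q0, q1} - {q0}
= {q1}
Complement language: strings of ODD length

Final answer: {q1}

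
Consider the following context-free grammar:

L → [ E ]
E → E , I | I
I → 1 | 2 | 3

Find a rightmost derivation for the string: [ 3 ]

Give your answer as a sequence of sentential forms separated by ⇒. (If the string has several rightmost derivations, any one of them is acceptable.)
Start with L.
Step 1: the rightmost non-terminal is L; apply L → [ E ]:  [ E ]
Step 2: the rightmost non-terminal is E; apply E → I:  [ I ]
Step 3: the rightmost non-terminal is I; apply I → 3:  [ 3 ]

Final answer: L ⇒ [ E ] ⇒ [ I ] ⇒ [ 3 ]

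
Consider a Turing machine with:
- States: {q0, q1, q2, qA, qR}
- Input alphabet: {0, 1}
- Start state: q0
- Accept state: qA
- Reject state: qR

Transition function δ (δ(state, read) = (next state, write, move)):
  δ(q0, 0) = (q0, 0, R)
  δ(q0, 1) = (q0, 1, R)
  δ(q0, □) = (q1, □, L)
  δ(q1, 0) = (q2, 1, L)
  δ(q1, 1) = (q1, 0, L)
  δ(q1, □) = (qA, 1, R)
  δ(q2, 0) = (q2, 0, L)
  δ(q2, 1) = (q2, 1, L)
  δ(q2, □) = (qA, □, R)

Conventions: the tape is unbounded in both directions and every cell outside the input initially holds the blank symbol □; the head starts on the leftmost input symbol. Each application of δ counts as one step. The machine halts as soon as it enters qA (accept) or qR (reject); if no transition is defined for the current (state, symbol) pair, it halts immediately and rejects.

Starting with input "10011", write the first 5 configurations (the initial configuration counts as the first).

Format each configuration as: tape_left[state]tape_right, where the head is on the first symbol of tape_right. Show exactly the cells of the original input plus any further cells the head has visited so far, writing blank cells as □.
Step 0: [q0]10011 (head at position 0)
Step 1: δ(q0, 1) = (q0, 1, R)  ⊢  1[q0]0011 (head at position 1)
Step 2: δ(q0, 0) = (q0, 0, R)  ⊢  10[q0]011 (head at position 2)
Step 3: δ(q0, 0) = (q0, 0, R)  ⊢  100[q0]11 (head at position 3)
Step 4: δ(q0, 1) = (q0, 1, R)  ⊢  1001[q0]1 (head at position 4)

Final answer: [q0]10011 ⊢ 1[q0]0011 ⊢ 10[q0]011 ⊢ 100[q0]11 ⊢ 1001[q0]1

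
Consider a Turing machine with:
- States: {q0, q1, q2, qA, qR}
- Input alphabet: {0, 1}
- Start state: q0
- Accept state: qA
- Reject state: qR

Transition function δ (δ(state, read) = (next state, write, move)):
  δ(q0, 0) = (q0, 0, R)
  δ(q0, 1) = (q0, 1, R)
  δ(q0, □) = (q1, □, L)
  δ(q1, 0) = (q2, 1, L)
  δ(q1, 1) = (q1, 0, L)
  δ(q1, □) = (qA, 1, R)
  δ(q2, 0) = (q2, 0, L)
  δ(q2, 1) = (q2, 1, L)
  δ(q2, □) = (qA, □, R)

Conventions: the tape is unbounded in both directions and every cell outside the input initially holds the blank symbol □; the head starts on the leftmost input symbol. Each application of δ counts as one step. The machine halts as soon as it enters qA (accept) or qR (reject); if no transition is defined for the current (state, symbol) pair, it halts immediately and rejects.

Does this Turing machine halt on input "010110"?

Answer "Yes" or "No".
Step 0: [q0]010110 (head at position 0)
Step 1: δ(q0, 0) = (q0, 0, R)  ⊢  0[q0]10110 (head at position 1)
Step 2: δ(q0, 1) = (q0, 1, R)  ⊢  01[q0]0110 (head at position 2)
Step 3: δ(q0, 0) = (q0, 0, R)  ⊢  010[q0]110 (head at position 3)
Step 4: δ(q0, 1) = (q0, 1, R)  ⊢  0101[q0]10 (head at position 4)
Step 5: δ(q0, 1) = (q0, 1, R)  ⊢  01011[q0]0 (head at position 5)
Step 6: δ(q0, 0) = (q0, 0, R)  ⊢  010110[q0]□ (head at position 6)
Step 7: δ(q0, □) = (q1, □, L)  ⊢  01011[q1]0□ (head at position 5)
Step 8: δ(q1, 0) = (q2, 1, L)  ⊢  0101[q2]11□ (head at position 4)
Step 9: δ(q2, 1) = (q2, 1, L)  ⊢  010[q2]111□ (head at position 3)
Step 10: δ(q2, 1) = (q2, 1, L)  ⊢  01[q2]0111□ (head at position 2)
Step 11: δ(q2, 0) = (q2, 0, L)  ⊢  0[q2]10111□ (head at position 1)
Step 12: δ(q2, 1) = (q2, 1, L)  ⊢  [q2]010111□ (head at position 0)
Step 13: δ(q2, 0) = (q2, 0, L)  ⊢  [q2]□010111□ (head at position -1)
Step 14: δ(q2, □) = (qA, □, R)  ⊢  □[qA]010111□ (head at position 0)
The machine is in qA, so it halts and accepts.
It halts after 14 steps.

Final answer: Yes - halts after 14 steps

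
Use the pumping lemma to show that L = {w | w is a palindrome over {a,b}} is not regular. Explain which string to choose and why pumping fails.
Language: L = {w | w is a palindrome over {a,b}} (strings that read the same forwards and backwards)
Step 1: Assume for contradiction that L is regular, with pumping length p.
Step 2: Choose s = a^p b a^p. Then s ∈ L (it reads the same forwards and backwards) and |s| ≥ p.
Step 3: Consider any decomposition s = xyz with |xy| ≤ p and |y| > 0. Since |xy| ≤ p and the first p symbols of s are all a's, y = a^k for some k with 1 ≤ k ≤ p.
Step 4: Pumping up (i = 2): xy²z = a^(p+k) b a^p. Its reverse is a^p b a^(p+k) ≠ a^(p+k) b a^p (the single b is no longer in the middle), so xy²z is not a palindrome and xy²z ∉ L.
This contradicts the pumping lemma, so L is not regular.

Final answer: Choose s = a^p b a^p. Since |xy| ≤ p, y = a^k with k ≥ 1. Then xy²z = a^(p+k) b a^p is not a palindrome, so ∉ L.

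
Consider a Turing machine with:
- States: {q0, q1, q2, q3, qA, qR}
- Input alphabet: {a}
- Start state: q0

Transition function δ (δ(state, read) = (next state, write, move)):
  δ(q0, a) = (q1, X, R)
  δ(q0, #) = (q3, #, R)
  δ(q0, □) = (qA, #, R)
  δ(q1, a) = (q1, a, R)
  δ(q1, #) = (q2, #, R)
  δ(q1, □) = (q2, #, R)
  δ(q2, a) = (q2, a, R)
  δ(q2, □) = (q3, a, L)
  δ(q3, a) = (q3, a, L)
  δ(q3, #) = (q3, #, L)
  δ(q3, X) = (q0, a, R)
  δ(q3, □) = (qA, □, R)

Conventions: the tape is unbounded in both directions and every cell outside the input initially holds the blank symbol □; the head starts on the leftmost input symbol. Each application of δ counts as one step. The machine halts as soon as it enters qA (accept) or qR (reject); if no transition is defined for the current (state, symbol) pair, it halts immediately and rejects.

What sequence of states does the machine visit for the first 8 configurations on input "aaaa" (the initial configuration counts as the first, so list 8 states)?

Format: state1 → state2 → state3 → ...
Step 0: [q0]aaaa (head at position 0)
Step 1: δ(q0, a) = (q1, X, R)  ⊢  X[q1]aaa (head at position 1)
Step 2: δ(q1, a) = (q1, a, R)  ⊢  Xa[q1]aa (head at position 2)
Step 3: δ(q1, a) = (q1, a, R)  ⊢  Xaa[q1]a (head at position 3)
Step 4: δ(q1, a) = (q1, a, R)  ⊢  Xaaa[q1]□ (head at position 4)
Step 5: δ(q1, □) = (q2, #, R)  ⊢  Xaaa#[q2]□ (head at position 5)
Step 6: δ(q2, □) = (q3, a, L)  ⊢  Xaaa[q3]#a (head at position 4)
Step 7: δ(q3, #) = (q3, #, L)  ⊢  Xaa[q3]a#a (head at position 3)
Reading off the states of these 8 configurations: q0 → q1 → q1 → q1 → q1 → q2 → q3 → q3

Final answer: q0 → q1 → q1 → q1 → q1 → q2 → q3 → q3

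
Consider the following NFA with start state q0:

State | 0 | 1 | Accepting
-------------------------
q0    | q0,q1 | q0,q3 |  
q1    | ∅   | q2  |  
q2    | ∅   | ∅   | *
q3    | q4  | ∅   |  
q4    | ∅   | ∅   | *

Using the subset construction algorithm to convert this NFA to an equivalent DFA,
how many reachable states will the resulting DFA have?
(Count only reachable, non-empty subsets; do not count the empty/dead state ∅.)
Start subset: {q0}
{q0}: on 0 → {q0, q1}, on 1 → {q0, q3}
{q0, q1}: on 0 → {q0, q1}, on 1 → {q0, q2, q3}
{q0, q3}: on 0 → {q0, q1, q4}, on 1 → {q0, q3}
{q0, q2, q3}: on 0 → {q0, q1, q4}, on 1 → {q0, q3}
{q0, q1, q4}: on 0 → {q0, q1}, on 1 → {q0, q2, q3}
Reachable non-empty subsets: {q0}, {q0, q1}, {q0, q3}, {q0, q2, q3}, {q0, q1, q4} — 5 in total.

Final answer: 5 states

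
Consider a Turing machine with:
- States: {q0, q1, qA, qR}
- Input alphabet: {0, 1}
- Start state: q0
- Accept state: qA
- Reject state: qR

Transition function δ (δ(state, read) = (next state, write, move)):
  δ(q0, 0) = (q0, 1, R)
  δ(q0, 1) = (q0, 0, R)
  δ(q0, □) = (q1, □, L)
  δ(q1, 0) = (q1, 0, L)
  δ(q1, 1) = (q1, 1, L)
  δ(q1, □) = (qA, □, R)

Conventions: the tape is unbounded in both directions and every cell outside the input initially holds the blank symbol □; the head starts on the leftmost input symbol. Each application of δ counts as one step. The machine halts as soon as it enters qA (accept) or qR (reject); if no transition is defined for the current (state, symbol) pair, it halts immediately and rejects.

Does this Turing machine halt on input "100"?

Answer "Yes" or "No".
Step 0: [q0]100 (head at position 0)
Step 1: δ(q0, 1) = (q0, 0, R)  ⊢  0[q0]00 (head at position 1)
Step 2: δ(q0, 0) = (q0, 1, R)  ⊢  01[q0]0 (head at position 2)
Step 3: δ(q0, 0) = (q0, 1, R)  ⊢  011[q0]□ (head at position 3)
Step 4: δ(q0, □) = (q1, □, L)  ⊢  01[q1]1□ (head at position 2)
Step 5: δ(q1, 1) = (q1, 1, L)  ⊢  0[q1]11□ (head at position 1)
Step 6: δ(q1, 1) = (q1, 1, L)  ⊢  [q1]011□ (head at position 0)
Step 7: δ(q1, 0) = (q1, 0, L)  ⊢  [q1]□011□ (head at position -1)
Step 8: δ(q1, □) = (qA, □, R)  ⊢  □[qA]011□ (head at position 0)
The machine is in qA, so it halts and accepts.
It halts after 8 steps.

Final answer: Yes - halts after 8 steps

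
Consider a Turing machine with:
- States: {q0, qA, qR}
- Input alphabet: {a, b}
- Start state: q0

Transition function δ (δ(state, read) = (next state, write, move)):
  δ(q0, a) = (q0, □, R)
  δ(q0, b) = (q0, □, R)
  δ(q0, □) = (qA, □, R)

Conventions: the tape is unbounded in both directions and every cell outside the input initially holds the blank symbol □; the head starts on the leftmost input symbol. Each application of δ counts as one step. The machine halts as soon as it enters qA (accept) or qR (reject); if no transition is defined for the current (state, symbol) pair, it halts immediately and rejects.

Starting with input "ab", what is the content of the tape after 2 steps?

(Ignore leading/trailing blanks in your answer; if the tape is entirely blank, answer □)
Step 0: [q0]ab (head at position 0)
Step 1: δ(q0, a) = (q0, □, R)  ⊢  □[q0]b (head at position 1)
Step 2: δ(q0, b) = (q0, □, R)  ⊢  □□[q0]□ (head at position 2)
Tape after 2 steps (ignoring surrounding blanks): □

Final answer: Tape: □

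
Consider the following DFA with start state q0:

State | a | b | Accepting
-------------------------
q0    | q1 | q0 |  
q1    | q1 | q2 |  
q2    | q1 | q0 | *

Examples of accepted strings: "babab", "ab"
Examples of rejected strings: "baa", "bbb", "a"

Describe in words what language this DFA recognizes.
strings over {a,b} ending with 'ab'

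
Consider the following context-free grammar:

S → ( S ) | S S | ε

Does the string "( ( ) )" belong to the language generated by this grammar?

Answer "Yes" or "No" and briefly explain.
A derivation exists: S ⇒ ( S ) ⇒ ( ( S ) ) ⇒ ( ( ) ) (using S → ( S ) twice, then S → ε).

Final answer: Yes - a valid derivation exists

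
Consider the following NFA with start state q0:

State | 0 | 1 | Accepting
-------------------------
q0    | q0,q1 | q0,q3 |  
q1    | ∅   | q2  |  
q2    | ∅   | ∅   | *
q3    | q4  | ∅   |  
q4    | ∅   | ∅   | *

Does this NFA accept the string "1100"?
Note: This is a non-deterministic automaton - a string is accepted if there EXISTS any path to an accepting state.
Track the set of states the NFA could be in: start {q0}
Read '1': {q0} → {q0, q3}
Read '1': {q0, q3} → {q0, q3}
Read '0': {q0, q3} → {q0, q1, q4}
Read '0': {q0, q1, q4} → {q0, q1}
Final set {q0, q1} contains no accepting state → rejected.

Final answer: No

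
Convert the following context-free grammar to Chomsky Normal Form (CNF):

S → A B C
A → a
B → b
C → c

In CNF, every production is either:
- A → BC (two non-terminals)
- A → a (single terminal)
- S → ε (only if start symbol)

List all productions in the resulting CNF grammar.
The grammar has no ε-productions or unit productions to eliminate.
A → a is already in CNF (single terminal) – keep it.
B → b is already in CNF (single terminal) – keep it.
C → c is already in CNF (single terminal) – keep it.
S → A B C has 3 symbols on the right: break it into binary productions S → A X0, X0 → B C.
Resulting CNF grammar (5 productions): A → a; B → b; C → c; S → A X0; X0 → B C

Final answer: A → a; B → b; C → c; S → A X0; X0 → B C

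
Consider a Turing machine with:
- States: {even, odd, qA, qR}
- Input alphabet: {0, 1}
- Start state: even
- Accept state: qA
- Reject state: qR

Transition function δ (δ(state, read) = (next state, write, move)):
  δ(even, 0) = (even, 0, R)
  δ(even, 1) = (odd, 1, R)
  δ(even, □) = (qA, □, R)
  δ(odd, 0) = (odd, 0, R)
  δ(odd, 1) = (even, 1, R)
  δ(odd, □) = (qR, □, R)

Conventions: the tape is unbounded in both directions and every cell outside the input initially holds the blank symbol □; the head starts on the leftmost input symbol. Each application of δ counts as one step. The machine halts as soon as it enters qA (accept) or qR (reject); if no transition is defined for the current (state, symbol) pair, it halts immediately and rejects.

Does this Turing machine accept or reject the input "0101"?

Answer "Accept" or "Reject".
Step 0: [even]0101 (head at position 0)
Step 1: δ(even, 0) = (even, 0, R)  ⊢  0[even]101 (head at position 1)
Step 2: δ(even, 1) = (odd, 1, R)  ⊢  01[odd]01 (head at position 2)
Step 3: δ(odd, 0) = (odd, 0, R)  ⊢  010[odd]1 (head at position 3)
Step 4: δ(odd, 1) = (even, 1, R)  ⊢  0101[even]□ (head at position 4)
Step 5: δ(even, □) = (qA, □, R)  ⊢  0101□[qA]□ (head at position 5)
The machine is in qA, so it halts and accepts.

Final answer: Accept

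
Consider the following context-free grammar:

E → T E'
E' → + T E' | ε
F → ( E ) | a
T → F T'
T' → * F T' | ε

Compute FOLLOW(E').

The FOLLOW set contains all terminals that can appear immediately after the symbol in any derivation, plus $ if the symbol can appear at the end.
Useful FIRST sets: FIRST(E') = {+, ε}, FIRST(T') = {*, ε} (both E' and T' are nullable).
FOLLOW(E): E is the start symbol → $; E appears in F → ( E ) followed by ')' → FOLLOW(E) = {), $}.
FOLLOW(E'): E' appears at the right end of E → T E' and of E' → + T E', so FOLLOW(E') ⊇ FOLLOW(E) (the second occurrence adds nothing new). FOLLOW(E') = {), $}.

Final answer: {$, )}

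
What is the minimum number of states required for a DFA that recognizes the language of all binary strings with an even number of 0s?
Language: binary strings with an even number of 0s
Lower bound (Myhill–Nerode): the prefixes ε, 0 are pairwise distinguishable:
  ε vs 0: suffix ε distinguishes them (ε has zero 0s (accepted), 0 has one 0 (rejected))
So any DFA needs at least 2 states.
Upper bound: a DFA with 2 states exists (one state per class above).
Minimum states: 2

Final answer: 2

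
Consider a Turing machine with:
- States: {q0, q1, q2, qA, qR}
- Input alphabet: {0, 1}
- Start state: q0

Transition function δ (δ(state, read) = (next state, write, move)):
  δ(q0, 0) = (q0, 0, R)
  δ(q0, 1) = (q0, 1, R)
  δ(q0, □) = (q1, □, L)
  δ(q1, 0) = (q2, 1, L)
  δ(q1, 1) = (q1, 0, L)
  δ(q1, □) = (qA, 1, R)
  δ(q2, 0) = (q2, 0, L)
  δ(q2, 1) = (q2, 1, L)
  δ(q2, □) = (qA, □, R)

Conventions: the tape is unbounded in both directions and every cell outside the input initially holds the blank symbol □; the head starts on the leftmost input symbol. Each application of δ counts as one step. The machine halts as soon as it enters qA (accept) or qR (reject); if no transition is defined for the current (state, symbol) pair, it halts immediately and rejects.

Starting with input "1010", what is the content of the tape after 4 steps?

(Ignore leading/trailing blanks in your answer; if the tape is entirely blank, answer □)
Step 0: [q0]1010 (head at position 0)
Step 1: δ(q0, 1) = (q0, 1, R)  ⊢  1[q0]010 (head at position 1)
Step 2: δ(q0, 0) = (q0, 0, R)  ⊢  10[q0]10 (head at position 2)
Step 3: δ(q0, 1) = (q0, 1, R)  ⊢  101[q0]0 (head at position 3)
Step 4: δ(q0, 0) = (q0, 0, R)  ⊢  1010[q0]□ (head at position 4)
Tape after 4 steps (ignoring surrounding blanks): 1010

Final answer: Tape: 1010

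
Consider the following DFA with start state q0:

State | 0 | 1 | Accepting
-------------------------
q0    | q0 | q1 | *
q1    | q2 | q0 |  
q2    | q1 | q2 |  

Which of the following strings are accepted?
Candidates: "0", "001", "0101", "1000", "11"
"0": q0 → q0; q0 is accepting → accepted
"001": q0 → q0 → q0 → q1; q1 is not accepting → rejected
"0101": q0 → q0 → q1 → q2 → q2; q2 is not accepting → rejected
"1000": q0 → q1 → q2 → q1 → q2; q2 is not accepting → rejected
"11": q0 → q1 → q0; q0 is accepting → accepted

Final answer: "0", "11"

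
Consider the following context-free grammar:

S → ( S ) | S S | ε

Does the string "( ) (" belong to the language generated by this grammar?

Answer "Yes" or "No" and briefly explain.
Each production adds parentheses only in matched pairs (S → ( S )) or none at all, so every derived string has equally many '(' and ')'. The string ( ) ( has two '(' and one ')', so it cannot be derived.

Final answer: No - no valid derivation exists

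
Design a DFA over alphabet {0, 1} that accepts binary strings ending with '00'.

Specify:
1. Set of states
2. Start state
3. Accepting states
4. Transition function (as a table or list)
One valid DFA (any DFA recognizing the same language is acceptable):
States: {q0, q1, q2}
Start: q0
Accepting: {q2}
Transitions (accepting states marked with *):
State | 0 | 1 | Accepting
-------------------------
q0    | q1 | q0 |  
q1    | q2 | q0 |  
q2    | q2 | q0 | *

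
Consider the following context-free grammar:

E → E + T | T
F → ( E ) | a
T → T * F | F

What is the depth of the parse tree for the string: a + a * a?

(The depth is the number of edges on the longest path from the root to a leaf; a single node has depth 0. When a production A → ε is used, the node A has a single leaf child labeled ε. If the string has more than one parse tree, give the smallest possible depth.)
The grammar is unambiguous; the parse tree of a + a * a is:
E → E + T at the root (depth 0).
  Left E (depth 1) → T (2) → F (3) → a (4).
  Right T (depth 1) → T * F; that T (2) → F (3) → a (4); F (2) → a (3).
The longest root-to-leaf paths have 4 edges.
Depth = 4.

Final answer: 4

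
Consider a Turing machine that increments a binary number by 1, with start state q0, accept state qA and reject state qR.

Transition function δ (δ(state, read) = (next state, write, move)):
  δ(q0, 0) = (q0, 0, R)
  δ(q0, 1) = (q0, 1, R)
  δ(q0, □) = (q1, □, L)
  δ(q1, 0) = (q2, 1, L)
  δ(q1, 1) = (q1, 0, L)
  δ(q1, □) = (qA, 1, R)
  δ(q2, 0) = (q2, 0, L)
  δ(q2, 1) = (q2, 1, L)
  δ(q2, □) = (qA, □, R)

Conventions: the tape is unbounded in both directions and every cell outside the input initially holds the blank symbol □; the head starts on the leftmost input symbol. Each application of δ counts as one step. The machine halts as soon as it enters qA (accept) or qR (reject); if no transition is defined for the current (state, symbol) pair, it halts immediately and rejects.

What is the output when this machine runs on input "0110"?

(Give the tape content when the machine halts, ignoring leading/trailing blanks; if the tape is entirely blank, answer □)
Step 0: [q0]0110 (head at position 0)
Step 1: δ(q0, 0) = (q0, 0, R)  ⊢  0[q0]110 (head at position 1)
Step 2: δ(q0, 1) = (q0, 1, R)  ⊢  01[q0]10 (head at position 2)
Step 3: δ(q0, 1) = (q0, 1, R)  ⊢  011[q0]0 (head at position 3)
Step 4: δ(q0, 0) = (q0, 0, R)  ⊢  0110[q0]□ (head at position 4)
Step 5: δ(q0, □) = (q1, □, L)  ⊢  011[q1]0□ (head at position 3)
Step 6: δ(q1, 0) = (q2, 1, L)  ⊢  01[q2]11□ (head at position 2)
Step 7: δ(q2, 1) = (q2, 1, L)  ⊢  0[q2]111□ (head at position 1)
Step 8: δ(q2, 1) = (q2, 1, L)  ⊢  [q2]0111□ (head at position 0)
Step 9: δ(q2, 0) = (q2, 0, L)  ⊢  [q2]□0111□ (head at position -1)
Step 10: δ(q2, □) = (qA, □, R)  ⊢  □[qA]0111□ (head at position 0)
The machine is in qA, so it halts and accepts.
Tape content when halted (ignoring surrounding blanks): 0111

Final answer: Output: 0111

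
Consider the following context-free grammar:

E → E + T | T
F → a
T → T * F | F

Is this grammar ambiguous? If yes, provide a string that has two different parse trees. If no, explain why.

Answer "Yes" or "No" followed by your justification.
This is the standard stratified expression grammar: '+' is introduced only by the left-recursive rule E → E + T and '*' only by the left-recursive rule T → T * F, with F → a. For any string, the last '+' must be the one produced at the root E (everything after it is a T containing no '+'), and likewise within each T the last '*' is produced at its root. This fixes the parse tree uniquely (left-associative, '*' binding tighter than '+'), so every string has exactly one parse tree.

Final answer: No - the grammar is unambiguous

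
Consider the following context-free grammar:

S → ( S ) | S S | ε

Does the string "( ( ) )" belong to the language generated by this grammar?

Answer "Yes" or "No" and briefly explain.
A derivation exists: S ⇒ ( S ) ⇒ ( ( S ) ) ⇒ ( ( ) ) (using S → ( S ) twice, then S → ε).

Final answer: Yes - a valid derivation exists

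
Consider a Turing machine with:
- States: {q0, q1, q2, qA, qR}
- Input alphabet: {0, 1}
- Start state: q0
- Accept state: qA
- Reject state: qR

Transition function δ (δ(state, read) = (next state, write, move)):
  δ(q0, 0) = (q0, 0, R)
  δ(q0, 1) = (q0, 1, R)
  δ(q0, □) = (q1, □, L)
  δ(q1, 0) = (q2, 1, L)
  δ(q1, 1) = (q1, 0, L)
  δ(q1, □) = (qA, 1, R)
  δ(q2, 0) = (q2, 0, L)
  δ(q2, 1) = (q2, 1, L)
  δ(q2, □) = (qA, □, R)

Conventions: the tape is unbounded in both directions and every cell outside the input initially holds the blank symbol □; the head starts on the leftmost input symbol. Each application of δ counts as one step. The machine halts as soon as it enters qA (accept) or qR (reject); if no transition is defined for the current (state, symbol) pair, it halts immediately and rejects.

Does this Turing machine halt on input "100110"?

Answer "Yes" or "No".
Step 0: [q0]100110 (head at position 0)
Step 1: δ(q0, 1) = (q0, 1, R)  ⊢  1[q0]00110 (head at position 1)
Step 2: δ(q0, 0) = (q0, 0, R)  ⊢  10[q0]0110 (head at position 2)
Step 3: δ(q0, 0) = (q0, 0, R)  ⊢  100[q0]110 (head at position 3)
Step 4: δ(q0, 1) = (q0, 1, R)  ⊢  1001[q0]10 (head at position 4)
Step 5: δ(q0, 1) = (q0, 1, R)  ⊢  10011[q0]0 (head at position 5)
Step 6: δ(q0, 0) = (q0, 0, R)  ⊢  100110[q0]□ (head at position 6)
Step 7: δ(q0, □) = (q1, □, L)  ⊢  10011[q1]0□ (head at position 5)
Step 8: δ(q1, 0) = (q2, 1, L)  ⊢  1001[q2]11□ (head at position 4)
Step 9: δ(q2, 1) = (q2, 1, L)  ⊢  100[q2]111□ (head at position 3)
Step 10: δ(q2, 1) = (q2, 1, L)  ⊢  10[q2]0111□ (head at position 2)
Step 11: δ(q2, 0) = (q2, 0, L)  ⊢  1[q2]00111□ (head at position 1)
Step 12: δ(q2, 0) = (q2, 0, L)  ⊢  [q2]100111□ (head at position 0)
Step 13: δ(q2, 1) = (q2, 1, L)  ⊢  [q2]□100111□ (head at position -1)
Step 14: δ(q2, □) = (qA, □, R)  ⊢  □[qA]100111□ (head at position 0)
The machine is in qA, so it halts and accepts.
It halts after 14 steps.

Final answer: Yes - halts after 14 steps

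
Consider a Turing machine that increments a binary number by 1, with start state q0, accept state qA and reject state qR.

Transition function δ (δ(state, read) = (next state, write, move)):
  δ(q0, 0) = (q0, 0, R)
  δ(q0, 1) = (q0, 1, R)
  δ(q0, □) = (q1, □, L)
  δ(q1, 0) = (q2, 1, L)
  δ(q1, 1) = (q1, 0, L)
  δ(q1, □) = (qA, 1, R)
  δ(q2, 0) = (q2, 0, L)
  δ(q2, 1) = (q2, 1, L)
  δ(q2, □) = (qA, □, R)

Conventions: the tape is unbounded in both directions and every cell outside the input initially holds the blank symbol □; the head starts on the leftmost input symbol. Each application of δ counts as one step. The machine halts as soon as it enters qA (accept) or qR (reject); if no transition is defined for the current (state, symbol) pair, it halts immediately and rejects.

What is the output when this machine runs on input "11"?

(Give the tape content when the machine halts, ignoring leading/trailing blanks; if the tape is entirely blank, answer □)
Step 0: [q0]11 (head at position 0)
Step 1: δ(q0, 1) = (q0, 1, R)  ⊢  1[q0]1 (head at position 1)
Step 2: δ(q0, 1) = (q0, 1, R)  ⊢  11[q0]□ (head at position 2)
Step 3: δ(q0, □) = (q1, □, L)  ⊢  1[q1]1□ (head at position 1)
Step 4: δ(q1, 1) = (q1, 0, L)  ⊢  [q1]10□ (head at position 0)
Step 5: δ(q1, 1) = (q1, 0, L)  ⊢  [q1]□00□ (head at position -1)
Step 6: δ(q1, □) = (qA, 1, R)  ⊢  1[qA]00□ (head at position 0)
The machine is in qA, so it halts and accepts.
Tape content when halted (ignoring surrounding blanks): 100

Final answer: Output: 100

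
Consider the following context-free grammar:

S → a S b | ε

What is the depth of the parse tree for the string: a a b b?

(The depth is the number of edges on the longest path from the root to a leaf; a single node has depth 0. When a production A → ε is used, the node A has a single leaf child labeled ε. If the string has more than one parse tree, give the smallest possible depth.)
The only parse tree applies S → a S b 2 times (once per matching a…b pair) and then S → ε.
The S nodes sit at depths 0, 1, …, 2; the innermost S (depth 2) has the single child ε at depth 3.
The terminal leaves a, b are at depths 1..2, so the longest root-to-leaf path is S → S → … → S → ε with 3 edges.
Depth = 3.

Final answer: 3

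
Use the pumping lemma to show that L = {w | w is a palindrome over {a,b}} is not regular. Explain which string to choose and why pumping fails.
Language: L = {w | w is a palindrome over {a,b}} (strings that read the same forwards and backwards)
Step 1: Assume for contradiction that L is regular, with pumping length p.
Step 2: Choose s = a^p b a^p. Then s ∈ L (it reads the same forwards and backwards) and |s| ≥ p.
Step 3: Consider any decomposition s = xyz with |xy| ≤ p and |y| > 0. Since |xy| ≤ p and the first p symbols of s are all a's, y = a^k for some k with 1 ≤ k ≤ p.
Step 4: Pumping up (i = 2): xy²z = a^(p+k) b a^p. Its reverse is a^p b a^(p+k) ≠ a^(p+k) b a^p (the single b is no longer in the middle), so xy²z is not a palindrome and xy²z ∉ L.
This contradicts the pumping lemma, so L is not regular.

Final answer: Choose s = a^p b a^p. Since |xy| ≤ p, y = a^k with k ≥ 1. Then xy²z = a^(p+k) b a^p is not a palindrome, so ∉ L.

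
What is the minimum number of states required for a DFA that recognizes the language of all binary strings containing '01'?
Language: binary strings containing '01'
Lower bound (Myhill–Nerode): the prefixes ε, 0, 01 are pairwise distinguishable:
  ε vs 01: suffix ε distinguishes them (ε is rejected, 01 is accepted)
  0 vs 01: suffix ε distinguishes them (0 is rejected, 01 is accepted)
  ε vs 0: suffix 1 distinguishes them (ε·1 = 1 is rejected, 0·1 = 01 is accepted)
So any DFA needs at least 3 states.
Upper bound: a DFA with 3 states exists (one state per class above: 'no progress', 'last symbol 0', and 'seen 01' (accepting sink)).
Minimum states: 3

Final answer: 3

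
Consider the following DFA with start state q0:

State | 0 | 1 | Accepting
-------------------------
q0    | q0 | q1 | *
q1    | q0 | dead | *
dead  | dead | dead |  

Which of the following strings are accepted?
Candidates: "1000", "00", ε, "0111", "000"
"1000": q0 → q1 → q0 → q0 → q0; q0 is accepting → accepted
"00": q0 → q0 → q0; q0 is accepting → accepted
ε: q0; q0 is accepting → accepted
"0111": q0 → q0 → q1 → dead → dead; dead is not accepting → rejected
"000": q0 → q0 → q0 → q0; q0 is accepting → accepted

Final answer: "1000", "00", ε, "000"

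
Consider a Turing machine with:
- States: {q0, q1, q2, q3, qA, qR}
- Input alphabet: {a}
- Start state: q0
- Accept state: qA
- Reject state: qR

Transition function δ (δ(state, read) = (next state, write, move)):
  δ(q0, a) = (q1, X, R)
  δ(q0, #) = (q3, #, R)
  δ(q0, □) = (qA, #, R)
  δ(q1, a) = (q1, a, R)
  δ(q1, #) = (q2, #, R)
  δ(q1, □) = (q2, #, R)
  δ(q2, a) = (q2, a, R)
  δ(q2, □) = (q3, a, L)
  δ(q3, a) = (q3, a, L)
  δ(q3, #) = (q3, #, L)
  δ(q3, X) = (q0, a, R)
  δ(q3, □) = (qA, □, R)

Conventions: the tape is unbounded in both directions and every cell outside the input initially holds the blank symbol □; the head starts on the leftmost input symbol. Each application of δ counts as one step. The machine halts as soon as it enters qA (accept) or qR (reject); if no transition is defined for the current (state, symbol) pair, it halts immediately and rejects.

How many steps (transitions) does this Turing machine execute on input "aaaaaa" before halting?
Trace (configuration after each step, as tape_left[state]tape_right with head position):
Step 0: [q0]aaaaaa (head at position 0)
Step 1: X[q1]aaaaa (head 1)
Step 2: Xa[q1]aaaa (head 2)
Step 3: Xaa[q1]aaa (head 3)
Step 4: Xaaa[q1]aa (head 4)
Step 5: Xaaaa[q1]a (head 5)
Step 6: Xaaaaa[q1]□ (head 6)
Step 7: Xaaaaa#[q2]□ (head 7)
Step 8: Xaaaaa[q3]#a (head 6)
Step 9: Xaaaa[q3]a#a (head 5)
Step 10: Xaaa[q3]aa#a (head 4)
Step 11: Xaa[q3]aaa#a (head 3)
Step 12: Xa[q3]aaaa#a (head 2)
Step 13: X[q3]aaaaa#a (head 1)
Step 14: [q3]Xaaaaa#a (head 0)
Step 15: a[q0]aaaaa#a (head 1)
Step 16: aX[q1]aaaa#a (head 2)
Step 17: aXa[q1]aaa#a (head 3)
Step 18: aXaa[q1]aa#a (head 4)
Step 19: aXaaa[q1]a#a (head 5)
Step 20: aXaaaa[q1]#a (head 6)
Step 21: aXaaaa#[q2]a (head 7)
Step 22: aXaaaa#a[q2]□ (head 8)
Step 23: aXaaaa#[q3]aa (head 7)
Step 24: aXaaaa[q3]#aa (head 6)
Step 25: aXaaa[q3]a#aa (head 5)
Step 26: aXaa[q3]aa#aa (head 4)
Step 27: aXa[q3]aaa#aa (head 3)
Step 28: aX[q3]aaaa#aa (head 2)
Step 29: a[q3]Xaaaa#aa (head 1)
Step 30: aa[q0]aaaa#aa (head 2)
Step 31: aaX[q1]aaa#aa (head 3)
Step 32: aaXa[q1]aa#aa (head 4)
Step 33: aaXaa[q1]a#aa (head 5)
Step 34: aaXaaa[q1]#aa (head 6)
Step 35: aaXaaa#[q2]aa (head 7)
Step 36: aaXaaa#a[q2]a (head 8)
Step 37: aaXaaa#aa[q2]□ (head 9)
Step 38: aaXaaa#a[q3]aa (head 8)
Step 39: aaXaaa#[q3]aaa (head 7)
Step 40: aaXaaa[q3]#aaa (head 6)
Step 41: aaXaa[q3]a#aaa (head 5)
Step 42: aaXa[q3]aa#aaa (head 4)
Step 43: aaX[q3]aaa#aaa (head 3)
Step 44: aa[q3]Xaaa#aaa (head 2)
Step 45: aaa[q0]aaa#aaa (head 3)
Step 46: aaaX[q1]aa#aaa (head 4)
Step 47: aaaXa[q1]a#aaa (head 5)
Step 48: aaaXaa[q1]#aaa (head 6)
Step 49: aaaXaa#[q2]aaa (head 7)
Step 50: aaaXaa#a[q2]aa (head 8)
Step 51: aaaXaa#aa[q2]a (head 9)
Step 52: aaaXaa#aaa[q2]□ (head 10)
Step 53: aaaXaa#aa[q3]aa (head 9)
Step 54: aaaXaa#a[q3]aaa (head 8)
Step 55: aaaXaa#[q3]aaaa (head 7)
Step 56: aaaXaa[q3]#aaaa (head 6)
Step 57: aaaXa[q3]a#aaaa (head 5)
Step 58: aaaX[q3]aa#aaaa (head 4)
Step 59: aaa[q3]Xaa#aaaa (head 3)
Step 60: aaaa[q0]aa#aaaa (head 4)
Step 61: aaaaX[q1]a#aaaa (head 5)
Step 62: aaaaXa[q1]#aaaa (head 6)
Step 63: aaaaXa#[q2]aaaa (head 7)
Step 64: aaaaXa#a[q2]aaa (head 8)
Step 65: aaaaXa#aa[q2]aa (head 9)
Step 66: aaaaXa#aaa[q2]a (head 10)
Step 67: aaaaXa#aaaa[q2]□ (head 11)
Step 68: aaaaXa#aaa[q3]aa (head 10)
Step 69: aaaaXa#aa[q3]aaa (head 9)
Step 70: aaaaXa#a[q3]aaaa (head 8)
Step 71: aaaaXa#[q3]aaaaa (head 7)
Step 72: aaaaXa[q3]#aaaaa (head 6)
Step 73: aaaaX[q3]a#aaaaa (head 5)
Step 74: aaaa[q3]Xa#aaaaa (head 4)
Step 75: aaaaa[q0]a#aaaaa (head 5)
Step 76: aaaaaX[q1]#aaaaa (head 6)
Step 77: aaaaaX#[q2]aaaaa (head 7)
Step 78: aaaaaX#a[q2]aaaa (head 8)
Step 79: aaaaaX#aa[q2]aaa (head 9)
Step 80: aaaaaX#aaa[q2]aa (head 10)
Step 81: aaaaaX#aaaa[q2]a (head 11)
Step 82: aaaaaX#aaaaa[q2]□ (head 12)
Step 83: aaaaaX#aaaa[q3]aa (head 11)
Step 84: aaaaaX#aaa[q3]aaa (head 10)
Step 85: aaaaaX#aa[q3]aaaa (head 9)
Step 86: aaaaaX#a[q3]aaaaa (head 8)
Step 87: aaaaaX#[q3]aaaaaa (head 7)
Step 88: aaaaaX[q3]#aaaaaa (head 6)
Step 89: aaaaa[q3]X#aaaaaa (head 5)
Step 90: aaaaaa[q0]#aaaaaa (head 6)
Step 91: aaaaaa#[q3]aaaaaa (head 7)
Step 92: aaaaaa[q3]#aaaaaa (head 6)
Step 93: aaaaa[q3]a#aaaaaa (head 5)
Step 94: aaaa[q3]aa#aaaaaa (head 4)
Step 95: aaa[q3]aaa#aaaaaa (head 3)
Step 96: aa[q3]aaaa#aaaaaa (head 2)
Step 97: a[q3]aaaaa#aaaaaa (head 1)
Step 98: [q3]aaaaaa#aaaaaa (head 0)
Step 99: [q3]□aaaaaa#aaaaaa (head -1)
Step 100: □[qA]aaaaaa#aaaaaa (head 0)
The machine is in qA, so it halts and accepts.
Number of transitions executed: 100.

Final answer: 100 steps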